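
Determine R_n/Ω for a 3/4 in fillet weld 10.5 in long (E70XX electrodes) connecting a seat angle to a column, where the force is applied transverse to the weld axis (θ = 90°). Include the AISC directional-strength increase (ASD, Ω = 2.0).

R_n/Ω ≈ 175 kip

E70XX → F_EXX = 70 ksi.
t_e = 0.707 × 0.75 = 0.5302 in; A_we = 0.5302 × 10.5 = 5.568 in².
Directional factor: 1.0 + 0.5 sin^1.5(90°) = 1.5.
F_nw = 0.6 × 70 × 1.5 = 63 ksi.
R_n/Ω = (63 × 5.568) / 2.0 = 175.4 kip.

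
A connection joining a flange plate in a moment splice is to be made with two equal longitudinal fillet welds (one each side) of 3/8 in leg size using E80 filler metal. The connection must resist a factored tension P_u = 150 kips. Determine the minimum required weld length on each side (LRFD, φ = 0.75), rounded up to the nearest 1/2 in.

E80XX → F_EXX = 80 ksi.
Throat t_e = 0.707 × 0.375 = 0.2651 in.
φr_n = 0.75 × 0.6 × 80 × 0.2651 = 9.544 kips/in.
L_req = P_u / φr_n = 150 / 9.544 = 15.72 in total.
Per side: 15.72 / 2 = 7.858 in.
Round up → use L = 8 in on each side.

L = 8 in on each side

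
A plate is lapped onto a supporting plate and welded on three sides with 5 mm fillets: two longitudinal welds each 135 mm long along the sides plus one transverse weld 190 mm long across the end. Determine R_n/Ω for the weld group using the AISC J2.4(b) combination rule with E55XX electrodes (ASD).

E55XX → F_EXX = 550 MPa.
t_e = 0.707 × 5 = 3.535 mm.
R_nwl = 0.6 × 550 × 3.535 × 270 × 10⁻³ = 315 kN (longitudinal, 2 welds).
R_nwt = 0.6 × 550 × 3.535 × 190 × 10⁻³ = 221.6 kN (transverse, base value).
(i) R_nwl + R_nwt = 536.6 kN; (ii) 0.85 R_nwl + 1.5 R_nwt = 600.2 kN.
R_n = max = 600.2 kN [governs: (ii)]; R_n/Ω = 300.1 kN.

R_n/Ω ≈ 300 kN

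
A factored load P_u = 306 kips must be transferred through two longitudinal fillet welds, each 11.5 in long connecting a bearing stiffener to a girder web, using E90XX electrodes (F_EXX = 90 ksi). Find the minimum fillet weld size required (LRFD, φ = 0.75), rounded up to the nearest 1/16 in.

Total weld length L = 23 in.
Required throat t_e = P_u / (φ × 0.6 F_EXX × L) = 306 / (0.75 × 0.6 × 90 × 23) = 0.3285 in.
Required leg w = t_e / 0.707 = 0.4646 in → use 1/2 in.

w = 1/2 in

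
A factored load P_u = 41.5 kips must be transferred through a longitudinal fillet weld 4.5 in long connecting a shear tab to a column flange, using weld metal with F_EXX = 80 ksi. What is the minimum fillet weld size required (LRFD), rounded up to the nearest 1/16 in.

Total weld length L = 4.5 in.
Required throat t_e = P_u / (φ × 0.6 F_EXX × L) = 41.5 / (0.75 × 0.6 × 80 × 4.5) = 0.2562 in.
Required leg w = t_e / 0.707 = 0.3623 in → use 3/8 in.

w = 3/8 in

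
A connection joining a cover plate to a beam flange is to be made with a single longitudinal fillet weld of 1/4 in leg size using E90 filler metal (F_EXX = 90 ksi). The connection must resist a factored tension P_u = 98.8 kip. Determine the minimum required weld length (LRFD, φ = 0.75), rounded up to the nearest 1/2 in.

Throat t_e = 0.707 × 0.25 = 0.1767 in.
φr_n = 0.75 × 0.6 × 90 × 0.1767 = 7.158 kip/in.
L_req = P_u / φr_n = 98.8 / 7.158 = 13.8 in total.
Round up → use L = 14 in.

L = 14 in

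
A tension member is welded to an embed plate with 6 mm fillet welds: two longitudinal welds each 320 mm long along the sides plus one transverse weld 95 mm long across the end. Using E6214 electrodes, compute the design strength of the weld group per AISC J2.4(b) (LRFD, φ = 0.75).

E62XX → F_EXX = 620 MPa.
t_e = 0.707 × 6 = 4.242 mm.
R_nwl = 0.6 × 620 × 4.242 × 640 × 10⁻³ = 1010 kN (longitudinal, 2 welds).
R_nwt = 0.6 × 620 × 4.242 × 95 × 10⁻³ = 149.9 kN (transverse, base value).
(i) R_nwl + R_nwt = 1160 kN; (ii) 0.85 R_nwl + 1.5 R_nwt = 1083 kN.
R_n = max = 1160 kN [governs: (i)]; φR_n = 869.9 kN.

φR_n ≈ 870 kN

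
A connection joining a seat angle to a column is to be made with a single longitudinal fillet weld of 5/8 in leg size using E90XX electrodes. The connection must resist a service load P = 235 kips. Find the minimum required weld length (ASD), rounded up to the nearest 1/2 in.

L = 20 in

E90XX → F_EXX = 90 ksi.
Throat t_e = 0.707 × 0.625 = 0.4419 in.
r_n/Ω = (0.6 × 90 × 0.4419) / 2.0 = 11.93 kip/in.
L_req = P / (r_n/Ω) = 235 / 11.93 = 19.7 in total.
Round up → use L = 20 in.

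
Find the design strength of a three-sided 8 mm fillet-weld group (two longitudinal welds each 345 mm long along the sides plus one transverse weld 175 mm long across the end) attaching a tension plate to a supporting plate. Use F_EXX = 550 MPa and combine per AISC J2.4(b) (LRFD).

t_e = 0.707 × 8 = 5.656 mm.
R_nwl = 0.6 × 550 × 5.656 × 690 × 10⁻³ = 1288 kN (longitudinal, 2 welds).
R_nwt = 0.6 × 550 × 5.656 × 175 × 10⁻³ = 326.6 kN (transverse, base value).
(i) R_nwl + R_nwt = 1615 kN; (ii) 0.85 R_nwl + 1.5 R_nwt = 1585 kN.
R_n = max = 1615 kN [governs: (i)]; φR_n = 1211 kN.

φR_n ≈ 1210 kN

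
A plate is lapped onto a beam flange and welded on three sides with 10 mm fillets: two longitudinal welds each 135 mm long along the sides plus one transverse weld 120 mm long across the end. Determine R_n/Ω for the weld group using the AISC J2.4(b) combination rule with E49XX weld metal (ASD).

E49XX → F_EXX = 490 MPa.
t_e = 0.707 × 10 = 7.07 mm.
R_nwl = 0.6 × 490 × 7.07 × 270 × 10⁻³ = 561.2 kN (longitudinal, 2 welds).
R_nwt = 0.6 × 490 × 7.07 × 120 × 10⁻³ = 249.4 kN (transverse, base value).
(i) R_nwl + R_nwt = 810.6 kN; (ii) 0.85 R_nwl + 1.5 R_nwt = 851.2 kN.
R_n = max = 851.2 kN [governs: (ii)]; R_n/Ω = 425.6 kN.

R_n/Ω ≈ 426 kN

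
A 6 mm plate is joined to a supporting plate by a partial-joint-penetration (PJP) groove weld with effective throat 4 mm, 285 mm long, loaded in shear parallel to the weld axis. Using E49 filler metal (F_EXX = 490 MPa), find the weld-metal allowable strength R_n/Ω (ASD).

Effective throat (given) t_e = 4 mm.
A_we = 4 × 285 = 1140 mm².
F_nw = 0.6 F_EXX = 294 MPa.
R_n/Ω = (294 × 1140) / 2.0 × 10⁻³ = 167.6 kN.

R_n/Ω ≈ 168 kN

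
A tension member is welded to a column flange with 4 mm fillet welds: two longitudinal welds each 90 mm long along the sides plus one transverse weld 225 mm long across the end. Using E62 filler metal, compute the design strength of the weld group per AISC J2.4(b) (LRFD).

φR_n ≈ 387 kN

E62XX → F_EXX = 620 MPa.
t_e = 0.707 × 4 = 2.828 mm.
R_nwl = 0.6 × 620 × 2.828 × 180 × 10⁻³ = 189.4 kN (longitudinal, 2 welds).
R_nwt = 0.6 × 620 × 2.828 × 225 × 10⁻³ = 236.7 kN (transverse, base value).
(i) R_nwl + R_nwt = 426.1 kN; (ii) 0.85 R_nwl + 1.5 R_nwt = 516 kN.
R_n = max = 516 kN [governs: (ii)]; φR_n = 387 kN.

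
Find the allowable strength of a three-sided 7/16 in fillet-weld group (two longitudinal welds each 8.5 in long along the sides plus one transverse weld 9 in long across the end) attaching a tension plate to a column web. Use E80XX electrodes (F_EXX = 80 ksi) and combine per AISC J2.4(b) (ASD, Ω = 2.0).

R_n/Ω ≈ 207 kips

t_e = 0.707 × 0.4375 = 0.3093 in.
R_nwl = 0.6 × 80 × 0.3093 × 17 = 252.4 kips (longitudinal, 2 welds).
R_nwt = 0.6 × 80 × 0.3093 × 9 = 133.6 kips (transverse, base value).
(i) R_nwl + R_nwt = 386 kips; (ii) 0.85 R_nwl + 1.5 R_nwt = 415 kips.
R_n = max = 415 kips [governs: (ii)]; R_n/Ω = 207.5 kips.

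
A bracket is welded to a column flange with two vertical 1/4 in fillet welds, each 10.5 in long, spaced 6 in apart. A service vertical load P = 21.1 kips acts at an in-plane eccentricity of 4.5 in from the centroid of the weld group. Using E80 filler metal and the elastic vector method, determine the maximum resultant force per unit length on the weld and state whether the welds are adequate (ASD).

E80XX → F_EXX = 80 ksi.
Total weld length L_w = 21 in. Treat welds as unit-width lines.
Polar moment about centroid: J = 2[d³/12 + d(b/2)²] = 2[10.5³/12 + 10.5×3²] = 381.9 in³.
Direct shear f_v = P/L_w = 21.1 / 21 = 1.005 kip/in (vertical).
Torsion M = P·e = 21.1 × 4.5 = 94.95 kip·in.
Critical point at (x, y) = (3, 5.25) from centroid. f_tx = M·y/J = 1.305 kip/in; f_ty = M·x/J = 0.7458 kip/in.
Resultant f_max = √[f_tx² + (f_v + f_ty)²] = √[1.305² + (1.005 + 0.7458)²] = 2.184 kip/in.
Capacity per unit length: r_n/Ω = (1/2.0) × 0.6 × 80 × (0.707 × 0.25) = 4.242 kip/in.
2.184 ≤ 4.242 → adequate.

f_max ≈ 2.18 kip/in; adequate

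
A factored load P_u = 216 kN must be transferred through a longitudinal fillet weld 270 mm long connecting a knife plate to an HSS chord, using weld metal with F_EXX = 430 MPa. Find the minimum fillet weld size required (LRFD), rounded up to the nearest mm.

Total weld length L = 270 mm.
Required throat t_e = P_u / (φ × 0.6 F_EXX × L) = 216 / (0.75 × 0.6 × 430 × 270 × 10⁻³) = 4.134 mm.
Required leg w = t_e / 0.707 = 5.848 mm → use 6 mm.

w = 6 mm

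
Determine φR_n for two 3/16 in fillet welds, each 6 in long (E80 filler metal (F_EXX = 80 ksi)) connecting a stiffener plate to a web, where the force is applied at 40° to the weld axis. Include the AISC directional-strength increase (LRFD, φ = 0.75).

φR_n ≈ 72 kip

t_e = 0.707 × 0.1875 = 0.1326 in; A_we = 0.1326 × 12 = 1.591 in².
Directional factor: 1.0 + 0.5 sin^1.5(40°) = 1.258.
F_nw = 0.6 × 80 × 1.258 = 60.37 ksi.
φR_n = 0.75 × 60.37 × 1.591 = 72.02 kip.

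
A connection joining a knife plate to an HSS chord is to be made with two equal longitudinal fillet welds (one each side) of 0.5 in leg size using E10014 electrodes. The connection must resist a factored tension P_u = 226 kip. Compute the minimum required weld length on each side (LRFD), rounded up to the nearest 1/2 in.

E100XX → F_EXX = 100 ksi.
Throat t_e = 0.707 × 0.5 = 0.3535 in.
φr_n = 0.75 × 0.6 × 100 × 0.3535 = 15.91 kip/in.
L_req = P_u / φr_n = 226 / 15.91 = 14.21 in total.
Per side: 14.21 / 2 = 7.104 in.
Round up → use L = 7.5 in on each side.

L = 7.5 in on each side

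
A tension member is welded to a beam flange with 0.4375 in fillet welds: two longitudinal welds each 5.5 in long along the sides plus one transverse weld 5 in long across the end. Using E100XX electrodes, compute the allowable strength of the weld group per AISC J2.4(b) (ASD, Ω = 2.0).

R_n/Ω ≈ 156 kips

E100XX → F_EXX = 100 ksi.
t_e = 0.707 × 0.4375 = 0.3093 in.
R_nwl = 0.6 × 100 × 0.3093 × 11 = 204.1 kips (longitudinal, 2 welds).
R_nwt = 0.6 × 100 × 0.3093 × 5 = 92.79 kips (transverse, base value).
(i) R_nwl + R_nwt = 296.9 kips; (ii) 0.85 R_nwl + 1.5 R_nwt = 312.7 kips.
R_n = max = 312.7 kips [governs: (ii)]; R_n/Ω = 156.4 kips.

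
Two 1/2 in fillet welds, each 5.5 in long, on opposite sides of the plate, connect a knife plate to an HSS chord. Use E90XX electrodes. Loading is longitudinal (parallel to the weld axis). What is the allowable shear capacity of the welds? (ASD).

R_n/Ω ≈ 105 kips

E90XX → F_EXX = 90 ksi.
Effective throat t_e = 0.707 × 0.5 = 0.3535 in.
Total length L = 11 in; A_we = 0.3535 × 11 = 3.888 in².
F_nw = 0.6 F_EXX = 0.6 × 90 = 54 ksi.
R_n = 54 × 3.888 = 210 kips; R_n/Ω = 210/2.0 = 105 kips.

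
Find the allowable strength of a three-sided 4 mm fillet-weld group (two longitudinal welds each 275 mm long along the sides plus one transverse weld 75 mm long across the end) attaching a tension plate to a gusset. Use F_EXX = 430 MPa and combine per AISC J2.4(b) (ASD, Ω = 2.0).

R_n/Ω ≈ 228 kN

t_e = 0.707 × 4 = 2.828 mm.
R_nwl = 0.6 × 430 × 2.828 × 550 × 10⁻³ = 401.3 kN (longitudinal, 2 welds).
R_nwt = 0.6 × 430 × 2.828 × 75 × 10⁻³ = 54.72 kN (transverse, base value).
(i) R_nwl + R_nwt = 456 kN; (ii) 0.85 R_nwl + 1.5 R_nwt = 423.2 kN.
R_n = max = 456 kN [governs: (i)]; R_n/Ω = 228 kN.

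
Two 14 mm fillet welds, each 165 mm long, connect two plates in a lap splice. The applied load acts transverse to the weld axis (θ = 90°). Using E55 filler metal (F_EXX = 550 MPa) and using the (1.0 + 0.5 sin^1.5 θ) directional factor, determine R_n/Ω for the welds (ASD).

R_n/Ω ≈ 808 kN

t_e = 0.707 × 14 = 9.898 mm; A_we = 9.898 × 330 = 3266 mm².
Directional factor: 1.0 + 0.5 sin^1.5(90°) = 1.5.
F_nw = 0.6 × 550 × 1.5 = 495 MPa.
R_n/Ω = (495 × 3266) / 2.0 × 10⁻³ = 808.4 kN.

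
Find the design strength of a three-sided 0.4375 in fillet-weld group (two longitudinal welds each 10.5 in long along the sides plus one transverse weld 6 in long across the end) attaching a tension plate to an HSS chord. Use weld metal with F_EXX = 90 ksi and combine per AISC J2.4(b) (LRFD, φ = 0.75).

t_e = 0.707 × 0.4375 = 0.3093 in.
R_nwl = 0.6 × 90 × 0.3093 × 21 = 350.8 kip (longitudinal, 2 welds).
R_nwt = 0.6 × 90 × 0.3093 × 6 = 100.2 kip (transverse, base value).
(i) R_nwl + R_nwt = 451 kip; (ii) 0.85 R_nwl + 1.5 R_nwt = 448.5 kip.
R_n = max = 451 kip [governs: (i)]; φR_n = 338.2 kip.

φR_n ≈ 338 kip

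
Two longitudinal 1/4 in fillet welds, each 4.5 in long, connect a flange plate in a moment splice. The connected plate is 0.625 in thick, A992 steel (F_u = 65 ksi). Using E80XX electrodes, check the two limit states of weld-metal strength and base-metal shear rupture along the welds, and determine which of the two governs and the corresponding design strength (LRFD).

φR_n ≈ 57.3 kip (weld metal governs)

E80XX → F_EXX = 80 ksi.
t_e = 0.707 × 0.25 = 0.1767 in; L = 9 in.
Weld metal: φR_n = 0.75 × 0.6 × 80 × 0.1767 × 9 = 57.27 kip.
Base metal (shear rupture): φR_n = 0.75 × 0.6 × 65 × 0.625 × 9 = 164.5 kip.
Governing: weld metal.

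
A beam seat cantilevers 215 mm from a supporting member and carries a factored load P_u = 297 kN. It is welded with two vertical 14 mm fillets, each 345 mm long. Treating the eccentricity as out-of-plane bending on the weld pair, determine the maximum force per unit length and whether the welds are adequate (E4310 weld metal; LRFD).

E43XX → F_EXX = 430 MPa.
L_w = 2 × 345 = 690 mm; section modulus (unit throat) S = 2 × L²/6 = 39680 mm².
Direct shear f_v = P/L_w = 297×10³/690 = 430.4 N/mm.
Moment M = P × e = 297×10³ × 215 = 63855000 N·mm; bending f_b = M/S = 1609 N/mm.
f_max = √(f_v² + f_b²) = √(430.4² + 1609²) = 1666 N/mm.
φr_n = 0.75 × 0.6 × 430 × (0.707 × 14) = 1915 N/mm → adequate.

f_max ≈ 1670 N/mm; adequate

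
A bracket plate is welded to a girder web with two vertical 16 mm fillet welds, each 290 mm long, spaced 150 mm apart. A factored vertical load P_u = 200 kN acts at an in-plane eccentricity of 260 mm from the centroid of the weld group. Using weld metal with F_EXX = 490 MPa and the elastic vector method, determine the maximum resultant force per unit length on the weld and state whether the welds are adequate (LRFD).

f_max ≈ 1350 N/mm; adequate

Total weld length L_w = 580 mm. Treat welds as unit-width lines.
Polar moment about centroid: J = 2[d³/12 + d(b/2)²] = 2[290³/12 + 290×75²] = 7327000 mm³.
Direct shear f_v = P/L_w = 200×10³ / 580 = 344.8 N/mm (vertical).
Torsion M = P·e = 200×10³ × 260 = 52000000 N·mm.
Critical point at (x, y) = (75, 145) from centroid. f_tx = M·y/J = 1029 N/mm; f_ty = M·x/J = 532.3 N/mm.
Resultant f_max = √[f_tx² + (f_v + f_ty)²] = √[1029² + (344.8 + 532.3)²] = 1352 N/mm.
Capacity per unit length: φr_n = 0.75 × 0.6 × 490 × (0.707 × 16) = 2494 N/mm.
1352 ≤ 2494 → adequate.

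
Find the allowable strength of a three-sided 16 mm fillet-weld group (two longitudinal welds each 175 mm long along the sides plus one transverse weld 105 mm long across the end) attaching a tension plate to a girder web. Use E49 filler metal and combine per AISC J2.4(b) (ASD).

E49XX → F_EXX = 490 MPa.
t_e = 0.707 × 16 = 11.31 mm.
R_nwl = 0.6 × 490 × 11.31 × 350 × 10⁻³ = 1164 kN (longitudinal, 2 welds).
R_nwt = 0.6 × 490 × 11.31 × 105 × 10⁻³ = 349.2 kN (transverse, base value).
(i) R_nwl + R_nwt = 1513 kN; (ii) 0.85 R_nwl + 1.5 R_nwt = 1513 kN.
R_n = max = 1513 kN [governs: (ii)]; R_n/Ω = 756.6 kN.

R_n/Ω ≈ 757 kN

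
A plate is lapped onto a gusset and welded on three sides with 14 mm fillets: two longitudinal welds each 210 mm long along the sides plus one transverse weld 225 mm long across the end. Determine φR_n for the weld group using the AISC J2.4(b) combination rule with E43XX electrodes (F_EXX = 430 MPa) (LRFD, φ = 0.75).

t_e = 0.707 × 14 = 9.898 mm.
R_nwl = 0.6 × 430 × 9.898 × 420 × 10⁻³ = 1073 kN (longitudinal, 2 welds).
R_nwt = 0.6 × 430 × 9.898 × 225 × 10⁻³ = 574.6 kN (transverse, base value).
(i) R_nwl + R_nwt = 1647 kN; (ii) 0.85 R_nwl + 1.5 R_nwt = 1774 kN.
R_n = max = 1774 kN [governs: (ii)]; φR_n = 1330 kN.

φR_n ≈ 1330 kN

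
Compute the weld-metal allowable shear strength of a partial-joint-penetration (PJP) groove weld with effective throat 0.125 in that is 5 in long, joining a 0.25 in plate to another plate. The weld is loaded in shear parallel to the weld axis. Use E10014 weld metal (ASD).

E100XX → F_EXX = 100 ksi.
Effective throat (given) t_e = 0.125 in.
A_we = 0.125 × 5 = 0.625 in².
F_nw = 0.6 F_EXX = 60 ksi.
R_n/Ω = (60 × 0.625) / 2.0 = 18.75 kips.

R_n/Ω ≈ 18.8 kips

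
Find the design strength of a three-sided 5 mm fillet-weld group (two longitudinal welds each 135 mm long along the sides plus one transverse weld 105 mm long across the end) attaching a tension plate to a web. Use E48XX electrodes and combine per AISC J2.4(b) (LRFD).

E48XX → F_EXX = 480 MPa.
t_e = 0.707 × 5 = 3.535 mm.
R_nwl = 0.6 × 480 × 3.535 × 270 × 10⁻³ = 274.9 kN (longitudinal, 2 welds).
R_nwt = 0.6 × 480 × 3.535 × 105 × 10⁻³ = 106.9 kN (transverse, base value).
(i) R_nwl + R_nwt = 381.8 kN; (ii) 0.85 R_nwl + 1.5 R_nwt = 394 kN.
R_n = max = 394 kN [governs: (ii)]; φR_n = 295.5 kN.

φR_n ≈ 295 kN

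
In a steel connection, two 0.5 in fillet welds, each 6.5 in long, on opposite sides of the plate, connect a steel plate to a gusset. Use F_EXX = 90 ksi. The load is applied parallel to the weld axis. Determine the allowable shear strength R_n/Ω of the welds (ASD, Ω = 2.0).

Effective throat t_e = 0.707 × 0.5 = 0.3535 in.
Total length L = 13 in; A_we = 0.3535 × 13 = 4.595 in².
F_nw = 0.6 F_EXX = 0.6 × 90 = 54 ksi.
R_n = 54 × 4.595 = 248.2 kip; R_n/Ω = 248.2/2.0 = 124.1 kip.

R_n/Ω ≈ 124 kip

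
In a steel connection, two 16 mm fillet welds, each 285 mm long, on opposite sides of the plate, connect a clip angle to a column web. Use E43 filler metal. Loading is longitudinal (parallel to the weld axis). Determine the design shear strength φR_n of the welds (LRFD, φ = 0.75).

φR_n ≈ 1250 kN

E43XX → F_EXX = 430 MPa.
Effective throat t_e = 0.707 × 16 = 11.31 mm.
Total length L = 570 mm; A_we = 11.31 × 570 = 6448 mm².
F_nw = 0.6 F_EXX = 0.6 × 430 = 258 MPa.
φR_n = 0.75 × 258 × 6448 × 10⁻³ = 1248 kN.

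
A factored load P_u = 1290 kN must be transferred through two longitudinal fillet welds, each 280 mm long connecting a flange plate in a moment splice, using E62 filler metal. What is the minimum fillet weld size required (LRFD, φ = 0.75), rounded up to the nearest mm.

E62XX → F_EXX = 620 MPa.
Total weld length L = 560 mm.
Required throat t_e = P_u / (φ × 0.6 F_EXX × L) = 1290 / (0.75 × 0.6 × 620 × 560 × 10⁻³) = 8.257 mm.
Required leg w = t_e / 0.707 = 11.68 mm → use 12 mm.

w = 12 mm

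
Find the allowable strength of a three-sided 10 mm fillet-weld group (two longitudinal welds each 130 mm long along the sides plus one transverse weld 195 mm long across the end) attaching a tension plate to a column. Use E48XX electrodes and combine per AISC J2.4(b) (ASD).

E48XX → F_EXX = 480 MPa.
t_e = 0.707 × 10 = 7.07 mm.
R_nwl = 0.6 × 480 × 7.07 × 260 × 10⁻³ = 529.4 kN (longitudinal, 2 welds).
R_nwt = 0.6 × 480 × 7.07 × 195 × 10⁻³ = 397.1 kN (transverse, base value).
(i) R_nwl + R_nwt = 926.5 kN; (ii) 0.85 R_nwl + 1.5 R_nwt = 1046 kN.
R_n = max = 1046 kN [governs: (ii)]; R_n/Ω = 522.8 kN.

R_n/Ω ≈ 523 kN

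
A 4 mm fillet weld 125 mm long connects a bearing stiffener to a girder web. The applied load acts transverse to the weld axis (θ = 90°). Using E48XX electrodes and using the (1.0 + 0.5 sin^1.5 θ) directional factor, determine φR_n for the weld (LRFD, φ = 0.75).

φR_n ≈ 115 kN

E48XX → F_EXX = 480 MPa.
t_e = 0.707 × 4 = 2.828 mm; A_we = 2.828 × 125 = 353.5 mm².
Directional factor: 1.0 + 0.5 sin^1.5(90°) = 1.5.
F_nw = 0.6 × 480 × 1.5 = 432 MPa.
φR_n = 0.75 × 432 × 353.5 × 10⁻³ = 114.5 kN.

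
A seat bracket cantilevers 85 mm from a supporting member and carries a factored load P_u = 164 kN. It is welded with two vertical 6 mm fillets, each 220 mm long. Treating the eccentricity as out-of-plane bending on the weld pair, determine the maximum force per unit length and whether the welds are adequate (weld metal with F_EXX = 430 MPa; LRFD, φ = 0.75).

f_max ≈ 941 N/mm; NOT adequate

L_w = 2 × 220 = 440 mm; section modulus (unit throat) S = 2 × L²/6 = 16130 mm².
Direct shear f_v = P/L_w = 164×10³/440 = 372.7 N/mm.
Moment M = P × e = 164×10³ × 85 = 13940000 N·mm; bending f_b = M/S = 864 N/mm.
f_max = √(f_v² + f_b²) = √(372.7² + 864²) = 941 N/mm.
φr_n = 0.75 × 0.6 × 430 × (0.707 × 6) = 820.8 N/mm → NOT adequate.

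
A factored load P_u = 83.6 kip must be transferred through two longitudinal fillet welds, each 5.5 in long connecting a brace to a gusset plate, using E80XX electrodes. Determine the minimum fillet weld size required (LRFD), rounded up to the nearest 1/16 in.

E80XX → F_EXX = 80 ksi.
Total weld length L = 11 in.
Required throat t_e = P_u / (φ × 0.6 F_EXX × L) = 83.6 / (0.75 × 0.6 × 80 × 11) = 0.2111 in.
Required leg w = t_e / 0.707 = 0.2986 in → use 5/16 in.

w = 5/16 in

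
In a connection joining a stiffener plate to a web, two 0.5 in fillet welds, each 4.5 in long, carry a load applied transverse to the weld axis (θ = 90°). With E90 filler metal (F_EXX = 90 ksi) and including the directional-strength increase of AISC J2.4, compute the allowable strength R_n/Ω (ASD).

t_e = 0.707 × 0.5 = 0.3535 in; A_we = 0.3535 × 9 = 3.181 in².
Directional factor: 1.0 + 0.5 sin^1.5(90°) = 1.5.
F_nw = 0.6 × 90 × 1.5 = 81 ksi.
R_n/Ω = (81 × 3.181) / 2.0 = 128.9 kips.

R_n/Ω ≈ 129 kips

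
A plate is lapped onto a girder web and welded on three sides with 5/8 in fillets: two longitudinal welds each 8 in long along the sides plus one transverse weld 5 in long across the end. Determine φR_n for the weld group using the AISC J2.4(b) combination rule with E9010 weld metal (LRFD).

E90XX → F_EXX = 90 ksi.
t_e = 0.707 × 0.625 = 0.4419 in.
R_nwl = 0.6 × 90 × 0.4419 × 16 = 381.8 kips (longitudinal, 2 welds).
R_nwt = 0.6 × 90 × 0.4419 × 5 = 119.3 kips (transverse, base value).
(i) R_nwl + R_nwt = 501.1 kips; (ii) 0.85 R_nwl + 1.5 R_nwt = 503.5 kips.
R_n = max = 503.5 kips [governs: (ii)]; φR_n = 377.6 kips.

φR_n ≈ 378 kips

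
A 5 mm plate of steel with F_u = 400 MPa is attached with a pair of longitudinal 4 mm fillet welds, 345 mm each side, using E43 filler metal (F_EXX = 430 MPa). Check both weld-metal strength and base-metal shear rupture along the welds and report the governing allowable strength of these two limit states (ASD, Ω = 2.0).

R_n/Ω ≈ 252 kN (weld metal governs)

t_e = 0.707 × 4 = 2.828 mm; L = 690 mm.
Weld metal: R_n/Ω = (1/2.0) × 0.6 × 430 × 2.828 × 690 × 10⁻³ = 251.7 kN.
Base metal (shear rupture): R_n/Ω = (1/2.0) × 0.6 × 400 × 5 × 690 × 10⁻³ = 414 kN.
Governing: weld metal.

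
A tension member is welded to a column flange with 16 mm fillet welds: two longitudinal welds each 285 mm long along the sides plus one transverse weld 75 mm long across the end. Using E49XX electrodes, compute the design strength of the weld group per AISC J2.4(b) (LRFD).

E49XX → F_EXX = 490 MPa.
t_e = 0.707 × 16 = 11.31 mm.
R_nwl = 0.6 × 490 × 11.31 × 570 × 10⁻³ = 1896 kN (longitudinal, 2 welds).
R_nwt = 0.6 × 490 × 11.31 × 75 × 10⁻³ = 249.4 kN (transverse, base value).
(i) R_nwl + R_nwt = 2145 kN; (ii) 0.85 R_nwl + 1.5 R_nwt = 1985 kN.
R_n = max = 2145 kN [governs: (i)]; φR_n = 1609 kN.

φR_n ≈ 1610 kN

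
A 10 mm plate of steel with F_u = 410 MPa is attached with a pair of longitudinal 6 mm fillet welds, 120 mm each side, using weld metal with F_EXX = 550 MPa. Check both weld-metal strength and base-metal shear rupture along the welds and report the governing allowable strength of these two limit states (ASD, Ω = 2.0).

t_e = 0.707 × 6 = 4.242 mm; L = 240 mm.
Weld metal: R_n/Ω = (1/2.0) × 0.6 × 550 × 4.242 × 240 × 10⁻³ = 168 kN.
Base metal (shear rupture): R_n/Ω = (1/2.0) × 0.6 × 410 × 10 × 240 × 10⁻³ = 295.2 kN.
Governing: weld metal.

R_n/Ω ≈ 168 kN (weld metal governs)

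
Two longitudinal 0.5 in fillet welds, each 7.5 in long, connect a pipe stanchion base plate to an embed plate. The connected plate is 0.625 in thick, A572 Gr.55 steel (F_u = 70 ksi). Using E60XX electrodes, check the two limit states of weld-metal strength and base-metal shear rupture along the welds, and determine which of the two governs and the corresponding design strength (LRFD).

E60XX → F_EXX = 60 ksi.
t_e = 0.707 × 0.5 = 0.3535 in; L = 15 in.
Weld metal: φR_n = 0.75 × 0.6 × 60 × 0.3535 × 15 = 143.2 kip.
Base metal (shear rupture): φR_n = 0.75 × 0.6 × 70 × 0.625 × 15 = 295.3 kip.
Governing: weld metal.

φR_n ≈ 143 kip (weld metal governs)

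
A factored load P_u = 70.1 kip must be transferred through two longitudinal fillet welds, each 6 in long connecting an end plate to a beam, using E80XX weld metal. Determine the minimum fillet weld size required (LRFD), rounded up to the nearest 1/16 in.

w = 1/4 in

E80XX → F_EXX = 80 ksi.
Total weld length L = 12 in.
Required throat t_e = P_u / (φ × 0.6 F_EXX × L) = 70.1 / (0.75 × 0.6 × 80 × 12) = 0.1623 in.
Required leg w = t_e / 0.707 = 0.2295 in → use 1/4 in.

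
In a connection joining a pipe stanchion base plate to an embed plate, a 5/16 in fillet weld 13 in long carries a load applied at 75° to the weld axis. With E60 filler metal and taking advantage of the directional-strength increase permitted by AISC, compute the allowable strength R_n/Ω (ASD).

R_n/Ω ≈ 76.2 kip

E60XX → F_EXX = 60 ksi.
t_e = 0.707 × 0.3125 = 0.2209 in; A_we = 0.2209 × 13 = 2.872 in².
Directional factor: 1.0 + 0.5 sin^1.5(75°) = 1.475.
F_nw = 0.6 × 60 × 1.475 = 53.09 ksi.
R_n/Ω = (53.09 × 2.872) / 2.0 = 76.24 kip.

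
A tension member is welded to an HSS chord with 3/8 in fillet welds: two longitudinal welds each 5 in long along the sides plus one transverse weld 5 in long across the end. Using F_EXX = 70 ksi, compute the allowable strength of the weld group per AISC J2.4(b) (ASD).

t_e = 0.707 × 0.375 = 0.2651 in.
R_nwl = 0.6 × 70 × 0.2651 × 10 = 111.4 kip (longitudinal, 2 welds).
R_nwt = 0.6 × 70 × 0.2651 × 5 = 55.68 kip (transverse, base value).
(i) R_nwl + R_nwt = 167 kip; (ii) 0.85 R_nwl + 1.5 R_nwt = 178.2 kip.
R_n = max = 178.2 kip [governs: (ii)]; R_n/Ω = 89.08 kip.

R_n/Ω ≈ 89.1 kip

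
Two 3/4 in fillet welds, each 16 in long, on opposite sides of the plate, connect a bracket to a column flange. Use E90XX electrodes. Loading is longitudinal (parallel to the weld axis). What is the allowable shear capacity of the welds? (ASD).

R_n/Ω ≈ 458 kips

E90XX → F_EXX = 90 ksi.
Effective throat t_e = 0.707 × 0.75 = 0.5302 in.
Total length L = 32 in; A_we = 0.5302 × 32 = 16.97 in².
F_nw = 0.6 F_EXX = 0.6 × 90 = 54 ksi.
R_n = 54 × 16.97 = 916.3 kips; R_n/Ω = 916.3/2.0 = 458.1 kips.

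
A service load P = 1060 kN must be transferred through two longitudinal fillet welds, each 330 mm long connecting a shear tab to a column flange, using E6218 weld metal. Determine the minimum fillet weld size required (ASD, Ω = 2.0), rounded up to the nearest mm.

E62XX → F_EXX = 620 MPa.
Total weld length L = 660 mm.
Required throat t_e = P × Ω / (0.6 F_EXX × L) = 1060 × 2.0 / (0.6 × 620 × 660 × 10⁻³) = 8.635 mm.
Required leg w = t_e / 0.707 = 12.21 mm → use 13 mm.

w = 13 mm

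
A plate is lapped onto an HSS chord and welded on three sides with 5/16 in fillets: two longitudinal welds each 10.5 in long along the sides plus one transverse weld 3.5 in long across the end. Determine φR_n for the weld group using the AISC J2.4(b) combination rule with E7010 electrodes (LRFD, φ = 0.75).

φR_n ≈ 171 kip

E70XX → F_EXX = 70 ksi.
t_e = 0.707 × 0.3125 = 0.2209 in.
R_nwl = 0.6 × 70 × 0.2209 × 21 = 194.9 kip (longitudinal, 2 welds).
R_nwt = 0.6 × 70 × 0.2209 × 3.5 = 32.48 kip (transverse, base value).
(i) R_nwl + R_nwt = 227.3 kip; (ii) 0.85 R_nwl + 1.5 R_nwt = 214.4 kip.
R_n = max = 227.3 kip [governs: (i)]; φR_n = 170.5 kip.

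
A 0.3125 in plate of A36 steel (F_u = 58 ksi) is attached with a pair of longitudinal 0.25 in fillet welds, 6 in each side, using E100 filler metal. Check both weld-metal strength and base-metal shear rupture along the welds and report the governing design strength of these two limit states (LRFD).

φR_n ≈ 95.4 kips (weld metal governs)

E100XX → F_EXX = 100 ksi.
t_e = 0.707 × 0.25 = 0.1767 in; L = 12 in.
Weld metal: φR_n = 0.75 × 0.6 × 100 × 0.1767 × 12 = 95.44 kips.
Base metal (shear rupture): φR_n = 0.75 × 0.6 × 58 × 0.3125 × 12 = 97.88 kips.
Governing: weld metal.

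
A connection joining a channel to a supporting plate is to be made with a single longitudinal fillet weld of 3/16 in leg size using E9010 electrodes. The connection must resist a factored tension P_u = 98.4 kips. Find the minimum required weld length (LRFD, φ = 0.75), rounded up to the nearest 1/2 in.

L = 18.5 in

E90XX → F_EXX = 90 ksi.
Throat t_e = 0.707 × 0.1875 = 0.1326 in.
φr_n = 0.75 × 0.6 × 90 × 0.1326 = 5.369 kips/in.
L_req = P_u / φr_n = 98.4 / 5.369 = 18.33 in total.
Round up → use L = 18.5 in.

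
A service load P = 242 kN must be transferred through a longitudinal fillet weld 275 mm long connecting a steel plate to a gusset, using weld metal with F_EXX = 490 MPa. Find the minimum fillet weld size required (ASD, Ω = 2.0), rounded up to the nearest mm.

w = 9 mm

Total weld length L = 275 mm.
Required throat t_e = P × Ω / (0.6 F_EXX × L) = 242 × 2.0 / (0.6 × 490 × 275 × 10⁻³) = 5.986 mm.
Required leg w = t_e / 0.707 = 8.467 mm → use 9 mm.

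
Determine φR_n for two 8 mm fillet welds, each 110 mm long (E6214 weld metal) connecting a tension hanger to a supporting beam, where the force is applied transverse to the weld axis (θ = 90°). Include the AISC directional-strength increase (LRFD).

φR_n ≈ 521 kN

E62XX → F_EXX = 620 MPa.
t_e = 0.707 × 8 = 5.656 mm; A_we = 5.656 × 220 = 1244 mm².
Directional factor: 1.0 + 0.5 sin^1.5(90°) = 1.5.
F_nw = 0.6 × 620 × 1.5 = 558 MPa.
φR_n = 0.75 × 558 × 1244 × 10⁻³ = 520.7 kN.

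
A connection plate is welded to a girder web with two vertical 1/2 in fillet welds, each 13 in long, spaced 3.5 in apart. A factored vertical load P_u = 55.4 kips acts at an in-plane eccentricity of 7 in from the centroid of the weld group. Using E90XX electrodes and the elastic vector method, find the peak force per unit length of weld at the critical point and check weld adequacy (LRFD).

f_max ≈ 6.73 kip/in; adequate

E90XX → F_EXX = 90 ksi.
Total weld length L_w = 26 in. Treat welds as unit-width lines.
Polar moment about centroid: J = 2[d³/12 + d(b/2)²] = 2[13³/12 + 13×1.75²] = 445.8 in³.
Direct shear f_v = P/L_w = 55.4 / 26 = 2.131 kip/in (vertical).
Torsion M = P·e = 55.4 × 7 = 387.8 kip·in.
Critical point at (x, y) = (1.75, 6.5) from centroid. f_tx = M·y/J = 5.654 kip/in; f_ty = M·x/J = 1.522 kip/in.
Resultant f_max = √[f_tx² + (f_v + f_ty)²] = √[5.654² + (2.131 + 1.522)²] = 6.732 kip/in.
Capacity per unit length: φr_n = 0.75 × 0.6 × 90 × (0.707 × 0.5) = 14.32 kip/in.
6.732 ≤ 14.32 → adequate.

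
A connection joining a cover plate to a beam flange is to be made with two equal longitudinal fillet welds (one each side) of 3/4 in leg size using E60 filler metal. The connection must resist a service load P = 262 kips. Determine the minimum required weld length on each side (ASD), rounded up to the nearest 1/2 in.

E60XX → F_EXX = 60 ksi.
Throat t_e = 0.707 × 0.75 = 0.5302 in.
r_n/Ω = (0.6 × 60 × 0.5302) / 2.0 = 9.544 kip/in.
L_req = P / (r_n/Ω) = 262 / 9.544 = 27.45 in total.
Per side: 27.45 / 2 = 13.73 in.
Round up → use L = 14 in on each side.

L = 14 in on each side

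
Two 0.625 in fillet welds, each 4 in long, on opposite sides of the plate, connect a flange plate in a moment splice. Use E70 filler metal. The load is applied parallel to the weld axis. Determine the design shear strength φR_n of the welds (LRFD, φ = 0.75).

E70XX → F_EXX = 70 ksi.
Effective throat t_e = 0.707 × 0.625 = 0.4419 in.
Total length L = 8 in; A_we = 0.4419 × 8 = 3.535 in².
F_nw = 0.6 F_EXX = 0.6 × 70 = 42 ksi.
φR_n = 0.75 × 42 × 3.535 = 111.4 kip.

φR_n ≈ 111 kip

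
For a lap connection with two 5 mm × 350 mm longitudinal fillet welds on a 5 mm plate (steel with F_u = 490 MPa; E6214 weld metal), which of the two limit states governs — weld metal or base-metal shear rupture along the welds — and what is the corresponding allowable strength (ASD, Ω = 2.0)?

R_n/Ω ≈ 460 kN (weld metal governs)

E62XX → F_EXX = 620 MPa.
t_e = 0.707 × 5 = 3.535 mm; L = 700 mm.
Weld metal: R_n/Ω = (1/2.0) × 0.6 × 620 × 3.535 × 700 × 10⁻³ = 460.3 kN.
Base metal (shear rupture): R_n/Ω = (1/2.0) × 0.6 × 490 × 5 × 700 × 10⁻³ = 514.5 kN.
Governing: weld metal.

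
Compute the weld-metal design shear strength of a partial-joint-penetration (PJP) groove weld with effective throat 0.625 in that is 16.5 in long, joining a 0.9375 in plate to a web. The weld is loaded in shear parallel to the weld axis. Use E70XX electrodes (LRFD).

E70XX → F_EXX = 70 ksi.
Effective throat (given) t_e = 0.625 in.
A_we = 0.625 × 16.5 = 10.31 in².
F_nw = 0.6 F_EXX = 42 ksi.
φR_n = 0.75 × 42 × 10.31 = 324.8 kip.

φR_n ≈ 325 kip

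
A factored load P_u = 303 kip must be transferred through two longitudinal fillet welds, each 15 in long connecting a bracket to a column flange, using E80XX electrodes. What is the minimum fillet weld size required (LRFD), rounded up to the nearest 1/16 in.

E80XX → F_EXX = 80 ksi.
Total weld length L = 30 in.
Required throat t_e = P_u / (φ × 0.6 F_EXX × L) = 303 / (0.75 × 0.6 × 80 × 30) = 0.2806 in.
Required leg w = t_e / 0.707 = 0.3968 in → use 7/16 in.

w = 7/16 in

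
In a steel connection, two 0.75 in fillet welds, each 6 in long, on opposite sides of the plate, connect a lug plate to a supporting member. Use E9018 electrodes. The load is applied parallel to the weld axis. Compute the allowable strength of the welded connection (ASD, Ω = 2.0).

R_n/Ω ≈ 172 kip

E90XX → F_EXX = 90 ksi.
Effective throat t_e = 0.707 × 0.75 = 0.5302 in.
Total length L = 12 in; A_we = 0.5302 × 12 = 6.363 in².
F_nw = 0.6 F_EXX = 0.6 × 90 = 54 ksi.
R_n = 54 × 6.363 = 343.6 kip; R_n/Ω = 343.6/2.0 = 171.8 kip.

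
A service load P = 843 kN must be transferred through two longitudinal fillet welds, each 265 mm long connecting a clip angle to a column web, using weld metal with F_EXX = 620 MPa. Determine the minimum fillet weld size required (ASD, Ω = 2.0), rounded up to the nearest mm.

w = 13 mm

Total weld length L = 530 mm.
Required throat t_e = P × Ω / (0.6 F_EXX × L) = 843 × 2.0 / (0.6 × 620 × 530 × 10⁻³) = 8.551 mm.
Required leg w = t_e / 0.707 = 12.1 mm → use 13 mm.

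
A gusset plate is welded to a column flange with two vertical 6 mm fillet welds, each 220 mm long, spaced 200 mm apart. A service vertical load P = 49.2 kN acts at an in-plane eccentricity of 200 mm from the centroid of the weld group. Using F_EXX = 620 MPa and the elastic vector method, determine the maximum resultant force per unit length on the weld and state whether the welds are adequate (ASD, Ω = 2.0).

f_max ≈ 323 N/mm; adequate

Total weld length L_w = 440 mm. Treat welds as unit-width lines.
Polar moment about centroid: J = 2[d³/12 + d(b/2)²] = 2[220³/12 + 220×100²] = 6175000 mm³.
Direct shear f_v = P/L_w = 49.2×10³ / 440 = 111.8 N/mm (vertical).
Torsion M = P·e = 49.2×10³ × 200 = 9840000 N·mm.
Critical point at (x, y) = (100, 110) from centroid. f_tx = M·y/J = 175.3 N/mm; f_ty = M·x/J = 159.4 N/mm.
Resultant f_max = √[f_tx² + (f_v + f_ty)²] = √[175.3² + (111.8 + 159.4)²] = 322.9 N/mm.
Capacity per unit length: r_n/Ω = (1/2.0) × 0.6 × 620 × (0.707 × 6) = 789 N/mm.
322.9 ≤ 789 → adequate.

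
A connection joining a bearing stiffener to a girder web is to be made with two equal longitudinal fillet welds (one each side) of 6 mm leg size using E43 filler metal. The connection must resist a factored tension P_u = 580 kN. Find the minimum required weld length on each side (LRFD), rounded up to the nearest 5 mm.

E43XX → F_EXX = 430 MPa.
Throat t_e = 0.707 × 6 = 4.242 mm.
φr_n = 0.75 × 0.6 × 430 × 4.242 × 10⁻³ = 0.8208 kN/mm.
L_req = P_u / φr_n = 580 / 0.8208 = 706.6 mm total.
Per side: 706.6 / 2 = 353.3 mm.
Round up → use L = 355 mm on each side.

L = 355 mm on each side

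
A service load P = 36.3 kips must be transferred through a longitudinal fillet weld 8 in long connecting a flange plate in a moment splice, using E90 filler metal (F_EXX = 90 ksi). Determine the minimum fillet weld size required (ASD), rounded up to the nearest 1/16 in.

Total weld length L = 8 in.
Required throat t_e = P × Ω / (0.6 F_EXX × L) = 36.3 × 2.0 / (0.6 × 90 × 8) = 0.1681 in.
Required leg w = t_e / 0.707 = 0.2377 in → use 1/4 in.

w = 1/4 in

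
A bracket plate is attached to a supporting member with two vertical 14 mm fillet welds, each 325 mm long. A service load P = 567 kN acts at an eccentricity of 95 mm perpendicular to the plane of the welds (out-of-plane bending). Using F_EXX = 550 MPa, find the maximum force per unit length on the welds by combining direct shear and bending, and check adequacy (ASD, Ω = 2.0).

L_w = 2 × 325 = 650 mm; section modulus (unit throat) S = 2 × L²/6 = 35210 mm².
Direct shear f_v = P/L_w = 567×10³/650 = 872.3 N/mm.
Moment M = P × e = 567×10³ × 95 = 53865000 N·mm; bending f_b = M/S = 1530 N/mm.
f_max = √(f_v² + f_b²) = √(872.3² + 1530²) = 1761 N/mm.
r_n/Ω = (1/2.0) × 0.6 × 550 × (0.707 × 14) = 1633 N/mm → NOT adequate.

f_max ≈ 1760 N/mm; NOT adequate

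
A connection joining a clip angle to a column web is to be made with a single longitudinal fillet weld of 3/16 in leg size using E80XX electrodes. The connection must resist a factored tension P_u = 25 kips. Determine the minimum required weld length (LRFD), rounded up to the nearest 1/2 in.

L = 5.5 in

E80XX → F_EXX = 80 ksi.
Throat t_e = 0.707 × 0.1875 = 0.1326 in.
φr_n = 0.75 × 0.6 × 80 × 0.1326 = 4.772 kips/in.
L_req = P_u / φr_n = 25 / 4.772 = 5.239 in total.
Round up → use L = 5.5 in.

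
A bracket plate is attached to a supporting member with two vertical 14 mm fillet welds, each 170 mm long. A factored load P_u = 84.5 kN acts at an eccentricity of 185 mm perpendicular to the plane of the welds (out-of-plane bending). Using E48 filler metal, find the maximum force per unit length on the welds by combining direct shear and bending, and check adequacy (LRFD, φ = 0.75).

f_max ≈ 1640 N/mm; adequate

E48XX → F_EXX = 480 MPa.
L_w = 2 × 170 = 340 mm; section modulus (unit throat) S = 2 × L²/6 = 9633 mm².
Direct shear f_v = P/L_w = 84.5×10³/340 = 248.5 N/mm.
Moment M = P × e = 84.5×10³ × 185 = 15632000 N·mm; bending f_b = M/S = 1623 N/mm.
f_max = √(f_v² + f_b²) = √(248.5² + 1623²) = 1642 N/mm.
φr_n = 0.75 × 0.6 × 480 × (0.707 × 14) = 2138 N/mm → adequate.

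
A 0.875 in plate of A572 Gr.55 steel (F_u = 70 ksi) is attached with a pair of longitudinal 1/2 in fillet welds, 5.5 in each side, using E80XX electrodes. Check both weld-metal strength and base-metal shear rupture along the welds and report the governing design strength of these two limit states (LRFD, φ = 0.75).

φR_n ≈ 140 kip (weld metal governs)

E80XX → F_EXX = 80 ksi.
t_e = 0.707 × 0.5 = 0.3535 in; L = 11 in.
Weld metal: φR_n = 0.75 × 0.6 × 80 × 0.3535 × 11 = 140 kip.
Base metal (shear rupture): φR_n = 0.75 × 0.6 × 70 × 0.875 × 11 = 303.2 kip.
Governing: weld metal.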